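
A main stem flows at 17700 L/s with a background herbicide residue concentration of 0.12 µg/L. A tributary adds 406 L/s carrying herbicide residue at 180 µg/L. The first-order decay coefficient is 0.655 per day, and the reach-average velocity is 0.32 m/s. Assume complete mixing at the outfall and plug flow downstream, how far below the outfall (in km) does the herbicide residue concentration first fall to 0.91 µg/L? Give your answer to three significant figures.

Mass balance: C = (17700·0.1200 + 406.0·180.0) / 18110 = 75200/18110 = 4.154 µg/L.
Set 4.154·exp(−k·t) = 0.91 → t = ln(4.154/0.91)/k = 200300 s = 55.63 h.
Distance = v·t = 0.32·200300 = 64090 m = 64.09 km.

64.1 km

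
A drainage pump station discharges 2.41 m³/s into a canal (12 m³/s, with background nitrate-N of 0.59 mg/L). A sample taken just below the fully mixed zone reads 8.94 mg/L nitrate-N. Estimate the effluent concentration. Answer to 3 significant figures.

Mass balance: 12.00·0.5900 + 2.410·Cₑ = 14.41·8.940
→ Cₑ = (14.41·8.940 − 12.00·0.5900) / 2.410 = 50.52 mg/L.

50.5 mg/L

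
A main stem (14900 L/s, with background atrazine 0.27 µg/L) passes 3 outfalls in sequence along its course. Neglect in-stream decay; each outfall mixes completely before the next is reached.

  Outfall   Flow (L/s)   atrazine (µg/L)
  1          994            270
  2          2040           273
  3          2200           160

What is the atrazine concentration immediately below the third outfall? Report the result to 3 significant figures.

Outfall 1: combined Q = 15890 L/s; C = (14900·0.2700 + 994.0·270.0)/15890 = 17.14 µg/L.
Outfall 2: combined Q = 17930 L/s; C = (15890·17.14 + 2040·273.0)/17930 = 46.24 µg/L.
Outfall 3: combined Q = 20130 L/s; C = (17930·46.24 + 2200·160.0)/20130 = 58.67 µg/L.

58.7 µg/L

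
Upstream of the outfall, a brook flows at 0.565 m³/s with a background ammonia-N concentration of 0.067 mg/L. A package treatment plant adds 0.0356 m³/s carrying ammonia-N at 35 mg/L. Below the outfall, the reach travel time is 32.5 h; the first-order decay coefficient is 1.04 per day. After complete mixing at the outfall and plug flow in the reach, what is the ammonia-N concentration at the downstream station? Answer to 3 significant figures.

0.523 mg/L

After mixing, C = (0.5650·0.06700 + 0.03560·35.00) / 0.6006 = 1.284/0.6006 = 2.138 mg/L.
Applying C = C₀e^(−kt): 2.138 × 0.2446 = 0.5228 mg/L.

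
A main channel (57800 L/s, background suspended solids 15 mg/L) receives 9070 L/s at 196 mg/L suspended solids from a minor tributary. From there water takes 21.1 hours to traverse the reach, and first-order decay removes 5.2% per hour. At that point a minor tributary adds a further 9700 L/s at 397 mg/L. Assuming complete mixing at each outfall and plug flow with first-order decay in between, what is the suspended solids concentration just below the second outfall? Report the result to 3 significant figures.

61.5 mg/L

Mass balance: C = (57800·15.00 + 9070·196.0) / 66870 = 2645000/66870 = 39.55 mg/L; combined flow 66870 L/s.
5.2%/h lost → k = −ln(1 − 0.052) = 0.05340 h⁻¹.
Applying C = C₀e^(−kt): 39.55 × 0.3241 = 12.82 mg/L.
At the second outfall, C = (66870·12.82 + 9700·397.0) / (66870 + 9700) = 61.49 mg/L.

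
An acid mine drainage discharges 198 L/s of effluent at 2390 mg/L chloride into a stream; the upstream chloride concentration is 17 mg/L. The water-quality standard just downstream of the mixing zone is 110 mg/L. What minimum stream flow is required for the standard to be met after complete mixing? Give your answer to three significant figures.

Set C_mix = 110: (Q·17.00 + 198.0·2390) / (Q + 198.0) = 110
→ Q = 198.0·(2390 − 110)/(110 − 17.00) = 4854 L/s.

4850 L/s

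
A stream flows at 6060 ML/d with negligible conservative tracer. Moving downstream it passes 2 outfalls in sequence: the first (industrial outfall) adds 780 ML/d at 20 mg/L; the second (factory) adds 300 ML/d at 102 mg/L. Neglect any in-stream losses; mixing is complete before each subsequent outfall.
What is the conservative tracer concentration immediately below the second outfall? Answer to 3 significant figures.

6.47 mg/L

Outfall 1: combined Q = 6840 ML/d; C = (6060·0 + 780.0·20.00)/6840 = 2.281 mg/L.
Outfall 2: combined Q = 7140 ML/d; C = (6840·2.281 + 300.0·102.0)/7140 = 6.471 mg/L.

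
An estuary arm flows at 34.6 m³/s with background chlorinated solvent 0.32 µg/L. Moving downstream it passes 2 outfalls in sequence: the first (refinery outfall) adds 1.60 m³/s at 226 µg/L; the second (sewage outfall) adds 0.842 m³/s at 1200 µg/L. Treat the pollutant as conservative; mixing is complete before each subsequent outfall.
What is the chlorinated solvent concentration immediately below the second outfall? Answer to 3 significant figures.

37.3 µg/L

Below outfall 1: Q → 36.20 m³/s, C = (34.60·0.3200 + 1.600·226.0)/36.20 = 10.29 µg/L.
Below outfall 2: Q → 37.04 m³/s, C = (36.20·10.29 + 0.8420·1200)/37.04 = 37.34 µg/L.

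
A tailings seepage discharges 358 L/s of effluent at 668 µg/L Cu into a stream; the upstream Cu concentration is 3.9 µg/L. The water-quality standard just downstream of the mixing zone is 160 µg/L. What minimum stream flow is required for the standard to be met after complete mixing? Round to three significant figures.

1170 L/s

Set C_mix = 160: (Q·3.900 + 358.0·668.0) / (Q + 358.0) = 160
→ Q = 358.0·(668.0 − 160)/(160 − 3.900) = 1165 L/s.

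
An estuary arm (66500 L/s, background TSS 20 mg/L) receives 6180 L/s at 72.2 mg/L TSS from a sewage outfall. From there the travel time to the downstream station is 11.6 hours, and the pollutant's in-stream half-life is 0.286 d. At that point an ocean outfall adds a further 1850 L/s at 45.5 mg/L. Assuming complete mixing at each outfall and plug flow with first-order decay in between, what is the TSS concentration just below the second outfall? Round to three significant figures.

Mixed concentration C = ΣQC/ΣQ = (66500·20.00 + 6180·72.20) / 72680 = 1776000/72680 = 24.44 mg/L; combined flow 72680 L/s.
Half-life 0.286 d → k = ln 2 / 0.286 = 2.424 d⁻¹.
First-order decay: C = 24.44·exp(−k·t) = 24.44·0.3099 = 7.574 mg/L.
Second outfall: C = (72680·7.574 + 1850·45.50)/74530 = 8.516 mg/L.

8.52 mg/L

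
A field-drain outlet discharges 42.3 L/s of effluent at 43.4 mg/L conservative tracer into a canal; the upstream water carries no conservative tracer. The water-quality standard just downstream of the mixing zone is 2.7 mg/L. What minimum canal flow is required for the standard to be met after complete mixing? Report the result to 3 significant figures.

638 L/s

Set C_mix = 2.7: (Q·0 + 42.30·43.40) / (Q + 42.30) = 2.7
→ Q = 42.30·(43.40 − 2.7)/(2.7 − 0) = 637.6 L/s.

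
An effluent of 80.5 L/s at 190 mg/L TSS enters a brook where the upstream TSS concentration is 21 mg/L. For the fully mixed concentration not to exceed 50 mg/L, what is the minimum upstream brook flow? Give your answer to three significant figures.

389 L/s

Set C_mix = 50: (Q·21.00 + 80.50·190.0) / (Q + 80.50) = 50
→ Q = 80.50·(190.0 − 50)/(50 − 21.00) = 388.6 L/s.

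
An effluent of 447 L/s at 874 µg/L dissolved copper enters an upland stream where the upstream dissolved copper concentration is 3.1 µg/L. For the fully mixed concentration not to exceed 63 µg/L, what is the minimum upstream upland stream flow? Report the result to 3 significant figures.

6050 L/s

Set C_mix = 63: (Q·3.100 + 447.0·874.0) / (Q + 447.0) = 63
→ Q = 447.0·(874.0 − 63)/(63 − 3.100) = 6052 L/s.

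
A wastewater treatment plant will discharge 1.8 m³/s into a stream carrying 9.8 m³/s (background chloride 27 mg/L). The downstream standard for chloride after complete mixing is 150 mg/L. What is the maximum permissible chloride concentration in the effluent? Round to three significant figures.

820 mg/L

At the limit, (Qr·Cr + Qe·Cₑ)/(Qr + Qe) = 150:
Cₑ = (11.60·150 − 9.800·27.00) / 1.800 = 819.7 mg/L.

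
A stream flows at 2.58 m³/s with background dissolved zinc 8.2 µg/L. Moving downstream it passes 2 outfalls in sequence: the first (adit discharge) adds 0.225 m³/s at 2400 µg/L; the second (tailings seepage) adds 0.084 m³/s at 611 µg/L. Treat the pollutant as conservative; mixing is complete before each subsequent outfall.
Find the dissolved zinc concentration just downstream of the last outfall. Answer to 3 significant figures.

212 µg/L

Below outfall 1: Q → 2.805 m³/s, C = (2.580·8.200 + 0.2250·2400)/2.805 = 200.1 µg/L.
Below outfall 2: Q → 2.889 m³/s, C = (2.805·200.1 + 0.08400·611.0)/2.889 = 212.0 µg/L.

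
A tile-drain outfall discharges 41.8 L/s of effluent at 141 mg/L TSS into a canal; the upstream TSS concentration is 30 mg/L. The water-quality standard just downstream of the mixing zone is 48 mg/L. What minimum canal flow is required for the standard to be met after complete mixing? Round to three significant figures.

Set C_mix = 48: (Q·30.00 + 41.80·141.0) / (Q + 41.80) = 48
→ Q = 41.80·(141.0 − 48)/(48 − 30.00) = 216.0 L/s.

216 L/s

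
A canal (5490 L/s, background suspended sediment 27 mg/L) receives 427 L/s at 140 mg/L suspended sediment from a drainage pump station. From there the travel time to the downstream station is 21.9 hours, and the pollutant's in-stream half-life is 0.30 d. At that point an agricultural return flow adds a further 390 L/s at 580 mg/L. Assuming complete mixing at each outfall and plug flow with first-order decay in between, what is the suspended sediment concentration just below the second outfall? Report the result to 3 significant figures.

Mass balance: C = (5490·27.00 + 427.0·140.0) / 5917 = 208000/5917 = 35.15 mg/L; combined flow 5917 L/s.
Half-life 0.30 d → k = ln 2 / 0.30 = 2.310 d⁻¹.
Applying C = C₀e^(−kt): 35.15 × 0.1214 = 4.269 mg/L.
Second outfall: C = (5917·4.269 + 390.0·580.0)/6307 = 39.87 mg/L.

39.9 mg/L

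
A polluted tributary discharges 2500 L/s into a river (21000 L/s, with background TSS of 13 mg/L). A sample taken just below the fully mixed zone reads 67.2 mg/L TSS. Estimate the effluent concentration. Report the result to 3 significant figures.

Mass balance: 21000·13.00 + 2500·Cₑ = 23500·67.20
→ Cₑ = (23500·67.20 − 21000·13.00) / 2500 = 522.5 mg/L.

522 mg/L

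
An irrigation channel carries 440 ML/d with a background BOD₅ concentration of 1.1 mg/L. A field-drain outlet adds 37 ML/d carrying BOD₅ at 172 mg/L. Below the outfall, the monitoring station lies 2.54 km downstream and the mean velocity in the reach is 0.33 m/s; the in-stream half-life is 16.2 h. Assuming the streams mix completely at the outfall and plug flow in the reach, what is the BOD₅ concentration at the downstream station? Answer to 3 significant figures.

13.1 mg/L

Flow-weighted average: C = (440.0·1.100 + 37.00·172.0) / 477.0 = 6848/477.0 = 14.36 mg/L.
Travel time t = 2.54·1000 / 0.33 = 7697 s = 2.138 h.
Half-life 16.2 h → k = ln 2 / 16.2 = 0.04279 h⁻¹ = 1.027 d⁻¹.
After decay, C = 14.36 × e^(−kt) = 14.36 × 0.9126 = 13.10 mg/L.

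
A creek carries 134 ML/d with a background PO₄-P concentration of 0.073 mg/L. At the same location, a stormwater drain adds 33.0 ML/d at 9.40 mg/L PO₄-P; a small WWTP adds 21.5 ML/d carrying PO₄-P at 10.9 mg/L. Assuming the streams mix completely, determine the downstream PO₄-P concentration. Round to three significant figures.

2.94 mg/L

Mass balance: C = (134.0·0.07300 + 33.00·9.400 + 21.50·10.90) / 188.5 = 554.3/188.5 = 2.941 mg/L.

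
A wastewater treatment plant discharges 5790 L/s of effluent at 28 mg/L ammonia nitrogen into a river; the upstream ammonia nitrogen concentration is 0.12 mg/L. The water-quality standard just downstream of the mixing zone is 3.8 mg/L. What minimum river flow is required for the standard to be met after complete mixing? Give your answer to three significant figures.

38100 L/s

Set C_mix = 3.8: (Q·0.1200 + 5790·28.00) / (Q + 5790) = 3.8
→ Q = 5790·(28.00 − 3.8)/(3.8 − 0.1200) = 38080 L/s.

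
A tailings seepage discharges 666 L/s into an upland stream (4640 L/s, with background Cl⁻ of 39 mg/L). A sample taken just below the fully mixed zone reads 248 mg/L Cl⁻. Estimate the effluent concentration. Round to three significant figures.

Mass balance: 4640·39.00 + 666.0·Cₑ = 5306·248.0
→ Cₑ = (5306·248.0 − 4640·39.00) / 666.0 = 1704 mg/L.

1700 mg/L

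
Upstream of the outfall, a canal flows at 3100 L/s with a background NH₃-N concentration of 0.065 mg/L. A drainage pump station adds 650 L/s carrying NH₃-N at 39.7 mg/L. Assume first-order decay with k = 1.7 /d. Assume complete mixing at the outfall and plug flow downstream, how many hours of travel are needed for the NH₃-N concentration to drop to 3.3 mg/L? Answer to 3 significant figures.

Mass balance: C = (3100·0.06500 + 650.0·39.70) / 3750 = 26010/3750 = 6.935 mg/L.
6.935·exp(−k·t) = 3.3 → t = ln(6.935/3.3)/k = 37750 s = 10.48 h.

10.5 h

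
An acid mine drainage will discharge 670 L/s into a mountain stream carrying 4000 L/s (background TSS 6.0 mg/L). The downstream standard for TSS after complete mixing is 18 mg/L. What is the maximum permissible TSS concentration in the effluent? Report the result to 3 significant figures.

At the limit, (Qr·Cr + Qe·Cₑ)/(Qr + Qe) = 18:
Cₑ = (4670·18 − 4000·6.000) / 670.0 = 89.64 mg/L.

89.6 mg/L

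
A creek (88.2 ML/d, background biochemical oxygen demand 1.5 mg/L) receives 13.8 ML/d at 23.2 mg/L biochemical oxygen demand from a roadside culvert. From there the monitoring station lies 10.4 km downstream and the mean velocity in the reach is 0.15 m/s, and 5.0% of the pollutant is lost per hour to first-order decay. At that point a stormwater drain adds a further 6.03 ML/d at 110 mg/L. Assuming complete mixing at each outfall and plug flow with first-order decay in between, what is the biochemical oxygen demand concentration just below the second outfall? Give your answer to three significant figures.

Conservation of mass: C = (88.20·1.500 + 13.80·23.20) / 102.0 = 452.5/102.0 = 4.436 mg/L; combined flow 102.0 ML/d.
Travel time t = 10.4·1000 / 0.15 = 69330 s = 19.26 h.
5.0%/h lost → k = −ln(1 − 0.05) = 0.05129 h⁻¹.
Decay over the reach: 4.436·exp(−kt) = 4.436·0.3724 = 1.652 mg/L.
At the second outfall, C = (102.0·1.652 + 6.030·110.0) / (102.0 + 6.030) = 7.700 mg/L.

7.70 mg/L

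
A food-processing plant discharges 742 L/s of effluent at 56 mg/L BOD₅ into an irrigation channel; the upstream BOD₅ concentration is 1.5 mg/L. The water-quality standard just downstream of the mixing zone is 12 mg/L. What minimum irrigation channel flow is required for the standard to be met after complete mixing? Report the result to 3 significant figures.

Set C_mix = 12: (Q·1.500 + 742.0·56.00) / (Q + 742.0) = 12
→ Q = 742.0·(56.00 − 12)/(12 − 1.500) = 3109 L/s.

3110 L/s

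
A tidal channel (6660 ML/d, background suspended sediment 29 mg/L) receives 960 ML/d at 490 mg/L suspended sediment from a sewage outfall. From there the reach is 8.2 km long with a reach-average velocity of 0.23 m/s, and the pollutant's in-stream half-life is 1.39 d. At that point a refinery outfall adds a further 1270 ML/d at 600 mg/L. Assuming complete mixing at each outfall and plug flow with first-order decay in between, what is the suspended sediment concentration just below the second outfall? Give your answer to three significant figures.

146 mg/L

Conservation of mass: C = (6660·29.00 + 960.0·490.0) / 7620 = 663500/7620 = 87.08 mg/L; combined flow 7620 ML/d.
Travel time t = 8.2·1000 / 0.23 = 35650 s = 9.903 h.
Half-life 1.39 d → k = ln 2 / 1.39 = 0.4987 d⁻¹.
First-order decay: C = 87.08·exp(−k·t) = 87.08·0.8140 = 70.88 mg/L.
Second outfall: C = (7620·70.88 + 1270·600.0)/8890 = 146.5 mg/L.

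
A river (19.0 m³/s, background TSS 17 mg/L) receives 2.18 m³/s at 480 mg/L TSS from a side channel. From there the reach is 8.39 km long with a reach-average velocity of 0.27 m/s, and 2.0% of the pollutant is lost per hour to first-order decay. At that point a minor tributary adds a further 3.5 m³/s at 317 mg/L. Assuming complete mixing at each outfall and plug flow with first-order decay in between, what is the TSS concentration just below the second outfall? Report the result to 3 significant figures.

91.6 mg/L

After mixing, C = (19.00·17.00 + 2.180·480.0) / 21.18 = 1369/21.18 = 64.66 mg/L; combined flow 21.18 m³/s.
Travel time t = 8.39·1000 / 0.27 = 31070 s = 8.632 h.
2.0%/h lost → k = −ln(1 − 0.02) = 0.02020 h⁻¹.
First-order decay: C = 64.66·exp(−k·t) = 64.66·0.8400 = 54.31 mg/L.
Second outfall: C = (21.18·54.31 + 3.500·317.0)/24.68 = 91.56 mg/L.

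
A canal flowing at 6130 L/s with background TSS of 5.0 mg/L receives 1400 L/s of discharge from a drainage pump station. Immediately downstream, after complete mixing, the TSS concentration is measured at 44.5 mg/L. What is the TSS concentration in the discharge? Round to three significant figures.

217 mg/L

Mass balance: 6130·5.000 + 1400·Cₑ = 7530·44.50
→ Cₑ = (7530·44.50 − 6130·5.000) / 1400 = 217.5 mg/L.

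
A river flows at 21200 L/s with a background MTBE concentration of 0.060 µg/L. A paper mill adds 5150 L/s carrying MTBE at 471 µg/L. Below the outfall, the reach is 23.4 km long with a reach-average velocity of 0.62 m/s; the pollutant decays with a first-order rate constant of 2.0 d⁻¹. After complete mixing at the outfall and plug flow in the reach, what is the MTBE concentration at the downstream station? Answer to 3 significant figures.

38.4 µg/L

Conservation of mass: C = (21200·0.06000 + 5150·471.0) / 26350 = 2427000/26350 = 92.10 µg/L.
Travel time t = 23.4·1000 / 0.62 = 37740 s = 10.48 h.
After decay, C = 92.10 × e^(−kt) = 92.10 × 0.4174 = 38.45 µg/L.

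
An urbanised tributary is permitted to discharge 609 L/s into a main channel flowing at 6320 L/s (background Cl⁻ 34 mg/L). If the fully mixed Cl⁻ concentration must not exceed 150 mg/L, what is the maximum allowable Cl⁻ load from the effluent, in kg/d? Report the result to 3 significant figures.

71200 kg/d

Mass balance at the limit: 6320·34.00 + 609.0·Cₑ = 6929·150 → Cₑ = 1354 mg/L.
609.0 L/s = 0.6090 m³/s. Load = 0.6090 m³/s × 1354 g/m³ × 86 400 s/d = 71230 kg/d.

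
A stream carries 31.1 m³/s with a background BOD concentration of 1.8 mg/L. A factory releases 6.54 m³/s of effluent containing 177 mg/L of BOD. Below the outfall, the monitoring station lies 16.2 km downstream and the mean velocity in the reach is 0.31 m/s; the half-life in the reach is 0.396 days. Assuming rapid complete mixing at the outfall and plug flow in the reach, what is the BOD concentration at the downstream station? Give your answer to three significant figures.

Flow-weighted average: C = (31.10·1.800 + 6.540·177.0) / 37.64 = 1214/37.64 = 32.24 mg/L.
Travel time t = 16.2·1000 / 0.31 = 52260 s = 14.52 h.
Half-life 0.396 d → k = ln 2 / 0.396 = 1.750 d⁻¹.
Applying C = C₀e^(−kt): 32.24 × 0.3469 = 11.18 mg/L.

11.2 mg/L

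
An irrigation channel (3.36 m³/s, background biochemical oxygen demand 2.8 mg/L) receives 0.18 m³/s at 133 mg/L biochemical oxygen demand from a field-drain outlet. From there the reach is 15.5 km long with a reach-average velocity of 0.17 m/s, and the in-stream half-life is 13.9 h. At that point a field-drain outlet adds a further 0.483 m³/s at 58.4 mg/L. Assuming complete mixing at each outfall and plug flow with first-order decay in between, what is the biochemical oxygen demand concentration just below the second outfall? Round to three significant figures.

Mixed concentration C = ΣQC/ΣQ = (3.360·2.800 + 0.1800·133.0) / 3.540 = 33.35/3.540 = 9.420 mg/L; combined flow 3.540 m³/s.
Travel time t = 15.5·1000 / 0.17 = 91180 s = 25.33 h.
Half-life 13.9 h → k = ln 2 / 13.9 = 0.04987 h⁻¹ = 1.197 d⁻¹.
Applying C = C₀e^(−kt): 9.420 × 0.2828 = 2.664 mg/L.
Second outfall: C = (3.540·2.664 + 0.4830·58.40)/4.023 = 9.356 mg/L.

9.36 mg/L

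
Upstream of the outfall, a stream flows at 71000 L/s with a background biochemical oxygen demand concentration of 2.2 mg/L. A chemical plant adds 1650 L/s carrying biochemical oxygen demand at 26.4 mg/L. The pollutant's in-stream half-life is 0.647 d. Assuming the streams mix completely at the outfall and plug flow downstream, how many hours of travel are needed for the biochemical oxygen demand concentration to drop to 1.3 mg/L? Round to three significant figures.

16.8 h

Conservation of mass: C = (71000·2.200 + 1650·26.40) / 72650 = 199800/72650 = 2.750 mg/L.
Half-life 0.647 d → k = ln 2 / 0.647 = 1.071 d⁻¹.
2.750·exp(−k·t) = 1.3 → t = ln(2.750/1.3)/k = 60410 s = 16.78 h.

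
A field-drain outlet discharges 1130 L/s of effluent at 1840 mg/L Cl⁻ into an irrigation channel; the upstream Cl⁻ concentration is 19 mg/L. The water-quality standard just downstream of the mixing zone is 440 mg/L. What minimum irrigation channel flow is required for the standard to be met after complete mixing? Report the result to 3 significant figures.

3760 L/s

Set C_mix = 440: (Q·19.00 + 1130·1840) / (Q + 1130) = 440
→ Q = 1130·(1840 − 440)/(440 − 19.00) = 3758 L/s.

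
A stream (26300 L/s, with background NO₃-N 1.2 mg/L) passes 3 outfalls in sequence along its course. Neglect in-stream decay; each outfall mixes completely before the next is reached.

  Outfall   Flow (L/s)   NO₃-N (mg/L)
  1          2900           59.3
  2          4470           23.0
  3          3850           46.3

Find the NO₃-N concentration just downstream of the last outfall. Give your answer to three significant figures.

12.9 mg/L

After outfall 1: Q = 26300 + 2900 = 29200 L/s; C = (26300·1.200 + 2900·59.30)/29200 = 6.970 mg/L.
After outfall 2: Q = 29200 + 4470 = 33670 L/s; C = (29200·6.970 + 4470·23.00)/33670 = 9.098 mg/L.
After outfall 3: Q = 33670 + 3850 = 37520 L/s; C = (33670·9.098 + 3850·46.30)/37520 = 12.92 mg/L.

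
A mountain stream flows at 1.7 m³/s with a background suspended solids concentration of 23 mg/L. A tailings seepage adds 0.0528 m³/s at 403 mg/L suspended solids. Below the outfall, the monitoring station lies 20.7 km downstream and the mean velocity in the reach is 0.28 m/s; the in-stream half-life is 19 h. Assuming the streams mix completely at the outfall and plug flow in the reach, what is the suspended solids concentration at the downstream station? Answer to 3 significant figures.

16.3 mg/L

Flow-weighted average: C = (1.700·23.00 + 0.05280·403.0) / 1.753 = 60.38/1.753 = 34.45 mg/L.
Travel time t = 20.7·1000 / 0.28 = 73930 s = 20.54 h.
Half-life 19 h → k = ln 2 / 19 = 0.03648 h⁻¹ = 0.8756 d⁻¹.
Applying C = C₀e^(−kt): 34.45 × 0.4728 = 16.29 mg/L.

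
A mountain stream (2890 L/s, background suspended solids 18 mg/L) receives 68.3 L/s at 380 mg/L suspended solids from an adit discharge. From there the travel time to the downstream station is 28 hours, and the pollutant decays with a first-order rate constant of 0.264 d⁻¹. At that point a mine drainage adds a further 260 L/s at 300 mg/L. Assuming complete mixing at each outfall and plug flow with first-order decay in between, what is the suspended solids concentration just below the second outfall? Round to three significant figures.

Mass balance: C = (2890·18.00 + 68.30·380.0) / 2958 = 77970/2958 = 26.36 mg/L; combined flow 2958 L/s.
After decay, C = 26.36 × e^(−kt) = 26.36 × 0.7349 = 19.37 mg/L.
Second outfall: C = (2958·19.37 + 260.0·300.0)/3218 = 42.04 mg/L.

42.0 mg/L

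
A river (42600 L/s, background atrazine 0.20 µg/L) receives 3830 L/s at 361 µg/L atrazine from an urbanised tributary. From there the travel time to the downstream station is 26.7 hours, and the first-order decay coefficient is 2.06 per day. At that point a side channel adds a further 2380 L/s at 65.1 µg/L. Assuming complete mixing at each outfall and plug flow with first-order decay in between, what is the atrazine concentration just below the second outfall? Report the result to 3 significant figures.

Conservation of mass: C = (42600·0.2000 + 3830·361.0) / 46430 = 1391000/46430 = 29.96 µg/L; combined flow 46430 L/s.
Decay over the reach: 29.96·exp(−kt) = 29.96·0.1011 = 3.029 µg/L.
Second outfall: C = (46430·3.029 + 2380·65.10)/48810 = 6.055 µg/L.

6.06 µg/L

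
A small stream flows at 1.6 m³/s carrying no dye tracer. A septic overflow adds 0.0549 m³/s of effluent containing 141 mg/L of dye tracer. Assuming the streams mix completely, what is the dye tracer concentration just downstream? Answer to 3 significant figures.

4.68 mg/L

After mixing, C = (1.600·0 + 0.05490·141.0) / 1.655 = 7.741/1.655 = 4.678 mg/L.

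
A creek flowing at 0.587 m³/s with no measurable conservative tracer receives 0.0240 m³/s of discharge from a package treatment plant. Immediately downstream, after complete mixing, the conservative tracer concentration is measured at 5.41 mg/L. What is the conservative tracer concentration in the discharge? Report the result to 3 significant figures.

138 mg/L

Mass balance: 0.5870·0 + 0.02400·Cₑ = 0.6110·5.410
→ Cₑ = (0.6110·5.410 − 0.5870·0) / 0.02400 = 137.7 mg/L.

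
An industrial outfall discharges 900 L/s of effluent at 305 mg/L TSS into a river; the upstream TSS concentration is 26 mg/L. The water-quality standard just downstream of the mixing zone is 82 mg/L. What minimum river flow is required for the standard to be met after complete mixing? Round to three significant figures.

3580 L/s

Set C_mix = 82: (Q·26.00 + 900.0·305.0) / (Q + 900.0) = 82
→ Q = 900.0·(305.0 − 82)/(82 − 26.00) = 3584 L/s.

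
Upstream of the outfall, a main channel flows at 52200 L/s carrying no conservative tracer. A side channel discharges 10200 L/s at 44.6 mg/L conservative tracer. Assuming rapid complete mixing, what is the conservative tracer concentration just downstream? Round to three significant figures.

Flow-weighted average: C = (52200·0 + 10200·44.60) / 62400 = 454900/62400 = 7.290 mg/L.

7.29 mg/L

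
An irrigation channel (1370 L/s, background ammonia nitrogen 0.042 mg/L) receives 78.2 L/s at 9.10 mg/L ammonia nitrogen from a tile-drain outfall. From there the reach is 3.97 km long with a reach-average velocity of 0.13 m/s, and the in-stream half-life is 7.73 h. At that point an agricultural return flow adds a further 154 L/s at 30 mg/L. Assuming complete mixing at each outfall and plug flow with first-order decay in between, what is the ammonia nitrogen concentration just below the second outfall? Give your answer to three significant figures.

Flow-weighted average: C = (1370·0.04200 + 78.20·9.100) / 1448 = 769.2/1448 = 0.5311 mg/L; combined flow 1448 L/s.
Travel time t = 3.97·1000 / 0.13 = 30540 s = 8.483 h.
Half-life 7.73 h → k = ln 2 / 7.73 = 0.08967 h⁻¹ = 2.152 d⁻¹.
First-order decay: C = 0.5311·exp(−k·t) = 0.5311·0.4674 = 0.2482 mg/L.
Second outfall: C = (1448·0.2482 + 154.0·30.00)/1602 = 3.108 mg/L.

3.11 mg/L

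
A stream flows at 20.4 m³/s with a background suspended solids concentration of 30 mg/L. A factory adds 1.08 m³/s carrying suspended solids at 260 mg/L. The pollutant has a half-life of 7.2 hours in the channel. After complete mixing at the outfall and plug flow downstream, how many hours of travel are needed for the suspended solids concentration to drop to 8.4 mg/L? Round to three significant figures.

Flow-weighted average: C = (20.40·30.00 + 1.080·260.0) / 21.48 = 892.8/21.48 = 41.56 mg/L.
Half-life 7.2 h → k = ln 2 / 7.2 = 0.09627 h⁻¹ = 2.310 d⁻¹.
41.56·exp(−k·t) = 8.4 → t = ln(41.56/8.4)/k = 59790 s = 16.61 h.

16.6 h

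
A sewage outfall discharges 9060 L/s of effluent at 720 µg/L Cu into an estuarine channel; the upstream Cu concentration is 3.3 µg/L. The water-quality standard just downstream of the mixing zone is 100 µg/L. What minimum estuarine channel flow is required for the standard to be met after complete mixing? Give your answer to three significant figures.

58100 L/s

Set C_mix = 100: (Q·3.300 + 9060·720.0) / (Q + 9060) = 100
→ Q = 9060·(720.0 − 100)/(100 − 3.300) = 58090 L/s.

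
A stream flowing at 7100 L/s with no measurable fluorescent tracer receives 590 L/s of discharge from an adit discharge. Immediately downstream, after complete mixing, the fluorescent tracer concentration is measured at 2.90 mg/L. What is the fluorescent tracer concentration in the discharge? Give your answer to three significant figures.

37.8 mg/L

Mass balance: 7100·0 + 590.0·Cₑ = 7690·2.900
→ Cₑ = (7690·2.900 − 7100·0) / 590.0 = 37.80 mg/L.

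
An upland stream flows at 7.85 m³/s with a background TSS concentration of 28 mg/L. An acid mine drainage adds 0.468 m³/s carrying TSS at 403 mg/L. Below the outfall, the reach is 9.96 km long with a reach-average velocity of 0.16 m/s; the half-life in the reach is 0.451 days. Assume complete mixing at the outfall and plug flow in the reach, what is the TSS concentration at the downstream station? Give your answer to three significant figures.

16.2 mg/L

Flow-weighted average: C = (7.850·28.00 + 0.4680·403.0) / 8.318 = 408.4/8.318 = 49.10 mg/L.
Travel time t = 9.96·1000 / 0.16 = 62250 s = 17.29 h.
Half-life 0.451 d → k = ln 2 / 0.451 = 1.537 d⁻¹.
After decay, C = 49.10 × e^(−kt) = 49.10 × 0.3304 = 16.22 mg/L.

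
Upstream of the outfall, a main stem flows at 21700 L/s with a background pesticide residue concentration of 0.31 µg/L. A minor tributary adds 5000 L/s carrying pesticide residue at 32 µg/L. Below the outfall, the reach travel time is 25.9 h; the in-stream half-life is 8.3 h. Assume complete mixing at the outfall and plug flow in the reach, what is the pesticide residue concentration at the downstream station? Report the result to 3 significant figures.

Mass balance: C = (21700·0.3100 + 5000·32.00) / 26700 = 166700/26700 = 6.244 µg/L.
Half-life 8.3 h → k = ln 2 / 8.3 = 0.08351 h⁻¹ = 2.004 d⁻¹.
First-order decay: C = 6.244·exp(−k·t) = 6.244·0.1150 = 0.7180 µg/L.

0.718 µg/L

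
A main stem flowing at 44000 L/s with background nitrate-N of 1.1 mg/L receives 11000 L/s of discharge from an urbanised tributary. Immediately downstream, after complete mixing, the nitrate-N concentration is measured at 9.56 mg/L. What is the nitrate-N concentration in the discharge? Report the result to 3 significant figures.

Mass balance: 44000·1.100 + 11000·Cₑ = 55000·9.560
→ Cₑ = (55000·9.560 − 44000·1.100) / 11000 = 43.40 mg/L.

43.4 mg/L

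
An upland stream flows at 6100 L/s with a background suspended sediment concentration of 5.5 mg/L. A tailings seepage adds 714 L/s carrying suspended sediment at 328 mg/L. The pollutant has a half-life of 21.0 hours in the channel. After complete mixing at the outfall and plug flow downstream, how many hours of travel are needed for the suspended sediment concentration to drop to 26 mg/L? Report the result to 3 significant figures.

12.5 h

Mixed concentration C = ΣQC/ΣQ = (6100·5.500 + 714.0·328.0) / 6814 = 267700/6814 = 39.29 mg/L.
Half-life 21.0 h → k = ln 2 / 21.0 = 0.03301 h⁻¹ = 0.7922 d⁻¹.
39.29·exp(−k·t) = 26 → t = ln(39.29/26)/k = 45040 s = 12.51 h.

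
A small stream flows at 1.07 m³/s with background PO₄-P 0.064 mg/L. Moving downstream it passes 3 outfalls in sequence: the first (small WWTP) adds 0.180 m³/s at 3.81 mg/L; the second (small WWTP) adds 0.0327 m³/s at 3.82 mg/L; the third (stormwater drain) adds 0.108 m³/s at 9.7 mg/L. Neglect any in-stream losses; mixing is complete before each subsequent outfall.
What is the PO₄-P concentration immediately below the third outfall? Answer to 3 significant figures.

After outfall 1: Q = 1.070 + 0.1800 = 1.250 m³/s; C = (1.070·0.06400 + 0.1800·3.810)/1.250 = 0.6034 mg/L.
After outfall 2: Q = 1.250 + 0.03270 = 1.283 m³/s; C = (1.250·0.6034 + 0.03270·3.820)/1.283 = 0.6854 mg/L.
After outfall 3: Q = 1.283 + 0.1080 = 1.391 m³/s; C = (1.283·0.6854 + 0.1080·9.700)/1.391 = 1.385 mg/L.

1.39 mg/L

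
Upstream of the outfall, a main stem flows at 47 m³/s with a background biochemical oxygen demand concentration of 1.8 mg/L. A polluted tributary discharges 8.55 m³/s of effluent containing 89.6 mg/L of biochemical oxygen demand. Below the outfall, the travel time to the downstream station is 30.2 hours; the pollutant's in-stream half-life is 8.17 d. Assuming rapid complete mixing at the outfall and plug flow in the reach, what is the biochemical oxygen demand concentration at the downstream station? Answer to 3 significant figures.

Mass balance: C = (47.00·1.800 + 8.550·89.60) / 55.55 = 850.7/55.55 = 15.31 mg/L.
Half-life 8.17 d → k = ln 2 / 8.17 = 0.08484 d⁻¹.
Applying C = C₀e^(−kt): 15.31 × 0.8987 = 13.76 mg/L.

13.8 mg/L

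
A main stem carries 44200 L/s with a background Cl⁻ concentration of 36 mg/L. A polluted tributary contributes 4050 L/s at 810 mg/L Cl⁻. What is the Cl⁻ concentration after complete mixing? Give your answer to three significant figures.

Flow-weighted average: C = (44200·36.00 + 4050·810.0) / 48250 = 4872000/48250 = 101.0 mg/L.

101 mg/L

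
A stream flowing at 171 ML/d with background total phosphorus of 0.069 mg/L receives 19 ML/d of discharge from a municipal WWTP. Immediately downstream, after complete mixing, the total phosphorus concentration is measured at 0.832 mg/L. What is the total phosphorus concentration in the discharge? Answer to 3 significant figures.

7.70 mg/L

Mass balance: 171.0·0.06900 + 19.00·Cₑ = 190.0·0.8320
→ Cₑ = (190.0·0.8320 − 171.0·0.06900) / 19.00 = 7.699 mg/L.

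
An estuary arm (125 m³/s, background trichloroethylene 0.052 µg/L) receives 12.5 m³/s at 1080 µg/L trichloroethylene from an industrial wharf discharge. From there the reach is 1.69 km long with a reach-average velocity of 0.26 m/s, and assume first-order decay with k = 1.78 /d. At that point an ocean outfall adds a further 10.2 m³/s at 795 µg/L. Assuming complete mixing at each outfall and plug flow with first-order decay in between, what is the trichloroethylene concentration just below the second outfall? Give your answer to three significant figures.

After mixing, C = (125.0·0.05200 + 12.50·1080) / 137.5 = 13510/137.5 = 98.23 µg/L; combined flow 137.5 m³/s.
Travel time t = 1.69·1000 / 0.26 = 6500 s = 1.806 h.
Applying C = C₀e^(−kt): 98.23 × 0.8747 = 85.92 µg/L.
At the second outfall, C = (137.5·85.92 + 10.20·795.0) / (137.5 + 10.20) = 134.9 µg/L.

135 µg/L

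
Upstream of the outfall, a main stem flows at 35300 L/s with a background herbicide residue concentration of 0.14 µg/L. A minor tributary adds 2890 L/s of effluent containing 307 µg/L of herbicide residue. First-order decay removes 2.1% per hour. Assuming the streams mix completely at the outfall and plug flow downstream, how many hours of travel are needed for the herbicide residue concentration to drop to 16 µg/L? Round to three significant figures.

17.8 h

Mixed concentration C = ΣQC/ΣQ = (35300·0.1400 + 2890·307.0) / 38190 = 892200/38190 = 23.36 µg/L.
2.1%/h lost → k = −ln(1 − 0.021) = 0.02122 h⁻¹.
23.36·exp(−k·t) = 16 → t = ln(23.36/16)/k = 64200 s = 17.83 h.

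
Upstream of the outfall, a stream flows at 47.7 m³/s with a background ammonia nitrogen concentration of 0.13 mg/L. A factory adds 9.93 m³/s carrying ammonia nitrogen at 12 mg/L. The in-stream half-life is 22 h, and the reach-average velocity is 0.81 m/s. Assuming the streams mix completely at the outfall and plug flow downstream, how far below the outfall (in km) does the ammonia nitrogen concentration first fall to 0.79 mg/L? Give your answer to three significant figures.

Flow-weighted average: C = (47.70·0.1300 + 9.930·12.00) / 57.63 = 125.4/57.63 = 2.175 mg/L.
Half-life 22 h → k = ln 2 / 22 = 0.03151 h⁻¹ = 0.7562 d⁻¹.
Set 2.175·exp(−k·t) = 0.79 → t = ln(2.175/0.79)/k = 115700 s = 32.15 h.
Distance = v·t = 0.81·115700 = 93740 m = 93.74 km.

93.7 km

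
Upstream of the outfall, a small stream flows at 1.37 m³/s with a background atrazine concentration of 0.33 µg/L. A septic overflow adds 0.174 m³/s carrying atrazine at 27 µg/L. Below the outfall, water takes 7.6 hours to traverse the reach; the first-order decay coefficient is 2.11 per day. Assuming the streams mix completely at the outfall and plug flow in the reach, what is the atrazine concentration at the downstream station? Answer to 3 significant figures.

Mixed concentration C = ΣQC/ΣQ = (1.370·0.3300 + 0.1740·27.00) / 1.544 = 5.150/1.544 = 3.336 µg/L.
After decay, C = 3.336 × e^(−kt) = 3.336 × 0.5126 = 1.710 µg/L.

1.71 µg/L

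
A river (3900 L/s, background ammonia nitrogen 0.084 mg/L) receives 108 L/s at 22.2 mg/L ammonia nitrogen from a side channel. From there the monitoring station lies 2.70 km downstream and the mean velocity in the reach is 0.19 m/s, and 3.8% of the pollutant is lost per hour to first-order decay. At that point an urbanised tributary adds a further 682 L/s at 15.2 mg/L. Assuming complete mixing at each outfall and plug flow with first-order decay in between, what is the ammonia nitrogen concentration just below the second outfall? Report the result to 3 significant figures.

After mixing, C = (3900·0.08400 + 108.0·22.20) / 4008 = 2725/4008 = 0.6799 mg/L; combined flow 4008 L/s.
Travel time t = 2.70·1000 / 0.19 = 14210 s = 3.947 h.
3.8%/h lost → k = −ln(1 − 0.038) = 0.03874 h⁻¹.
Decay over the reach: 0.6799·exp(−kt) = 0.6799·0.8582 = 0.5835 mg/L.
Second outfall: C = (4008·0.5835 + 682.0·15.20)/4690 = 2.709 mg/L.

2.71 mg/L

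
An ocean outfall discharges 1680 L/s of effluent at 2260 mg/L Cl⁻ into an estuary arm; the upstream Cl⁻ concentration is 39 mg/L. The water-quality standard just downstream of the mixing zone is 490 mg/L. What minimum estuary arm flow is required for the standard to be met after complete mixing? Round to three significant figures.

6590 L/s

Set C_mix = 490: (Q·39.00 + 1680·2260) / (Q + 1680) = 490
→ Q = 1680·(2260 − 490)/(490 − 39.00) = 6593 L/s.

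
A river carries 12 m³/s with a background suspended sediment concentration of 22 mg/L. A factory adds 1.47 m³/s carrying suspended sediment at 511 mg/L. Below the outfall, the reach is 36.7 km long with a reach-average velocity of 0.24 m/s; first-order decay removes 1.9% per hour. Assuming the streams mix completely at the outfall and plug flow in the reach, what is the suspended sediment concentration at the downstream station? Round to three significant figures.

Mixed concentration C = ΣQC/ΣQ = (12.00·22.00 + 1.470·511.0) / 13.47 = 1015/13.47 = 75.37 mg/L.
Travel time t = 36.7·1000 / 0.24 = 152900 s = 42.48 h.
1.9%/h lost → k = −ln(1 − 0.019) = 0.01918 h⁻¹.
After decay, C = 75.37 × e^(−kt) = 75.37 × 0.4427 = 33.37 mg/L.

33.4 mg/L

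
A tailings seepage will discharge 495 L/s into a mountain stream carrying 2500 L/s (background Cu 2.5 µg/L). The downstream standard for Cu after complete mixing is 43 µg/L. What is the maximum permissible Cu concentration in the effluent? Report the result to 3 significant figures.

248 µg/L

At the limit, (Qr·Cr + Qe·Cₑ)/(Qr + Qe) = 43:
Cₑ = (2995·43 − 2500·2.500) / 495.0 = 247.5 µg/L.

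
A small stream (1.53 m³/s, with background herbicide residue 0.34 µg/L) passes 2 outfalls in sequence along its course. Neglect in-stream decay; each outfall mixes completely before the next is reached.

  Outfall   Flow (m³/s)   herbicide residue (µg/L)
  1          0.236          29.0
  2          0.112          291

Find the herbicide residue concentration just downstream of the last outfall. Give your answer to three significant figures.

21.3 µg/L

After outfall 1: Q = 1.530 + 0.2360 = 1.766 m³/s; C = (1.530·0.3400 + 0.2360·29.00)/1.766 = 4.170 µg/L.
After outfall 2: Q = 1.766 + 0.1120 = 1.878 m³/s; C = (1.766·4.170 + 0.1120·291.0)/1.878 = 21.28 µg/L.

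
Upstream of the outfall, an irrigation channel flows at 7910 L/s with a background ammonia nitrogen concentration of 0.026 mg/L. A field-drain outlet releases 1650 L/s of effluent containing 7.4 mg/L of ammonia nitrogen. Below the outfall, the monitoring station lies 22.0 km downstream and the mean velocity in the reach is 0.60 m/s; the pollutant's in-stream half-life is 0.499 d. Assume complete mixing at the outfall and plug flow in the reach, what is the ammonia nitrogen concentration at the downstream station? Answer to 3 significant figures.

Mixed concentration C = ΣQC/ΣQ = (7910·0.02600 + 1650·7.400) / 9560 = 12420/9560 = 1.299 mg/L.
Travel time t = 22.0·1000 / 0.60 = 36670 s = 10.19 h.
Half-life 0.499 d → k = ln 2 / 0.499 = 1.389 d⁻¹.
Applying C = C₀e^(−kt): 1.299 × 0.5546 = 0.7203 mg/L.

0.720 mg/L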